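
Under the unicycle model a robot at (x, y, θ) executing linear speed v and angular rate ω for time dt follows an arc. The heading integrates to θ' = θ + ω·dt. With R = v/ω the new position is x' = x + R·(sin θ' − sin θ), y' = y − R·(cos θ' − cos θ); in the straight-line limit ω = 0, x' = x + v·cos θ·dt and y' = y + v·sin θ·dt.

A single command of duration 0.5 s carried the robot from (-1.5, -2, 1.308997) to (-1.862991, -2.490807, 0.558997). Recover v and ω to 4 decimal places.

Δθ = 0.558997 − 1.308997 = -0.750000
ω = Δθ/dt = -0.750000/0.5 = -1.5000
R = −Δy/(cos θ' − cos θ) = 0.8333
v = R·ω = 0.8333·-1.5000 = -1.2500

v = -1.2500, ω = -1.5000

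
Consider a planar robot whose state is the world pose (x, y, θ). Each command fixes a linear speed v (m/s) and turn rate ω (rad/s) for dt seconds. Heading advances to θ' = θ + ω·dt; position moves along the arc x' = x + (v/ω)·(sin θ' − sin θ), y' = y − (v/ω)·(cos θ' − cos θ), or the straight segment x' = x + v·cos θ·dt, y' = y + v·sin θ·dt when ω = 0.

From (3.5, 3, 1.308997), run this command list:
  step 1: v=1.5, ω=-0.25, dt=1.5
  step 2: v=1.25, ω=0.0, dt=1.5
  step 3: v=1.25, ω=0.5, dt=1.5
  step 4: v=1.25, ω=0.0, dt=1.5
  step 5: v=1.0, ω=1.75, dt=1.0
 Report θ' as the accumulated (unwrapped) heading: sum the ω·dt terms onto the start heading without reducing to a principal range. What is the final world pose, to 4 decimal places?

(5.1162, 10.6369, 3.4340)

step 1: θ'=0.9340 (R=-6.0000) → pose (4.4715, 5.0148, 0.9340)
step 2: θ'=0.9340 (straight) → pose (5.5865, 6.5223, 0.9340)
step 3: θ'=1.6840 (R=2.5000) → pose (6.0605, 8.2913, 1.6840)
step 4: θ'=1.6840 (straight) → pose (5.8487, 10.1543, 1.6840)
step 5: θ'=3.4340 (R=0.5714) → pose (5.1162, 10.6369, 3.4340)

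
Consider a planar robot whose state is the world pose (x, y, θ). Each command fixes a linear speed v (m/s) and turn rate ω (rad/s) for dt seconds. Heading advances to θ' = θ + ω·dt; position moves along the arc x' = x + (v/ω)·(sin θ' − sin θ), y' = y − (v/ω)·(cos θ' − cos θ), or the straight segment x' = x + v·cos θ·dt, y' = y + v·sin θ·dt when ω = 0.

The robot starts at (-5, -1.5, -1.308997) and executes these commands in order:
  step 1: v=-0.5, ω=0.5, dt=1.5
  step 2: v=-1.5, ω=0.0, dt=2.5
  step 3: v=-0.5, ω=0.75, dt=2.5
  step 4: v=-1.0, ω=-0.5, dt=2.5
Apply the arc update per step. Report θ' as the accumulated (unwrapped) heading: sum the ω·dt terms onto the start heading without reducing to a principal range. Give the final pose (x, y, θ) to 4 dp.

step 1: θ'=-0.5590 (R=-1.0000) → pose (-5.4356, -0.9110, -0.5590)
step 2: θ'=-0.5590 (straight) → pose (-8.6148, 1.0777, -0.5590)
step 3: θ'=1.3160 (R=-0.6667) → pose (-9.6135, 0.6806, 1.3160)
step 4: θ'=0.0660 (R=2.0000) → pose (-11.4170, -0.8110, 0.0660)

(-11.4170, -0.8110, 0.0660)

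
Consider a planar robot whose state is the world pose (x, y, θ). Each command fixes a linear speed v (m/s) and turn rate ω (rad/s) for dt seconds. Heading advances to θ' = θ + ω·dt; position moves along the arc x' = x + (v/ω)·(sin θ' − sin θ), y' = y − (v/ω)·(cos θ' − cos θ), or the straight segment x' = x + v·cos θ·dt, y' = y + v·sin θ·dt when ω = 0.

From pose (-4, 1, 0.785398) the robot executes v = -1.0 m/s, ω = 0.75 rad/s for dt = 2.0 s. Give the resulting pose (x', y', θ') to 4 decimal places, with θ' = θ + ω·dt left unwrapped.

θ' = 0.7854 + 0.75·2.0 = 2.2854
R = v/ω = -1.0/0.75 = -1.3333
x' = -4 + -1.3333·(sin 2.2854 − sin 0.7854) = -4.0643
y' = 1 − -1.3333·(cos 2.2854 − cos 0.7854) = -0.8166

(-4.0643, -0.8166, 2.2854)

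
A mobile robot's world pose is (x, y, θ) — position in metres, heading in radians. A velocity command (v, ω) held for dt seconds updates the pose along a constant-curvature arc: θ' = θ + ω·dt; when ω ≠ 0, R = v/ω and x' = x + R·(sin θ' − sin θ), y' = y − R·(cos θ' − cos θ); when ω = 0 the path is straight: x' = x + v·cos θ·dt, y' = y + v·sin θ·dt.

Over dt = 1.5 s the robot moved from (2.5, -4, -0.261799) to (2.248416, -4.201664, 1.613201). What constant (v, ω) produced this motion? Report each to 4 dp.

Δθ = 1.613201 − -0.261799 = 1.875000
ω = Δθ/dt = 1.875000/1.5 = 1.2500
R = Δx/(sin θ' − sin θ) = -0.2000
v = R·ω = -0.2000·1.2500 = -0.2500

v = -0.2500, ω = 1.2500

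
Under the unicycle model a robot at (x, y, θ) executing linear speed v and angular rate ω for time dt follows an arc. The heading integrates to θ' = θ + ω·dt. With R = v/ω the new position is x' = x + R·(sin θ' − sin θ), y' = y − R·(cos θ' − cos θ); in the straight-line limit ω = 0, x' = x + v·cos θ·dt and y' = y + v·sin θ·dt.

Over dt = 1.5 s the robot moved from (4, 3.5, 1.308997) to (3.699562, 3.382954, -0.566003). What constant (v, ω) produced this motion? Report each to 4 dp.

v = -0.2500, ω = -1.2500

Δθ = -0.566003 − 1.308997 = -1.875000
ω = Δθ/dt = -1.875000/1.5 = -1.2500
R = Δx/(sin θ' − sin θ) = 0.2000
v = R·ω = 0.2000·-1.2500 = -0.2500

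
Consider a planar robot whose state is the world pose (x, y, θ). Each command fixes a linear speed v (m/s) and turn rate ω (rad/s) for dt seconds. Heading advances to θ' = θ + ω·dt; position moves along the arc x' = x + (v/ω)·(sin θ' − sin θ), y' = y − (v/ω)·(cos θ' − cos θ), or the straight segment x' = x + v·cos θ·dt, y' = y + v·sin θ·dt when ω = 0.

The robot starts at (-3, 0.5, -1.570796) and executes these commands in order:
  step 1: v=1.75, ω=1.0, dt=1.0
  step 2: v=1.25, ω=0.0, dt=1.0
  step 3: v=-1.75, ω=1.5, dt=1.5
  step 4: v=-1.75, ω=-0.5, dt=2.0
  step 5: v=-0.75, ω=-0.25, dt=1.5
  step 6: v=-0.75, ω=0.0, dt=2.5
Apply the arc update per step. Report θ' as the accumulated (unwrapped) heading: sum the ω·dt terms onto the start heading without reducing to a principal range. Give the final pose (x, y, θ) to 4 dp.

step 1: θ'=-0.5708 (R=1.7500) → pose (-2.1955, -0.9726, -0.5708)
step 2: θ'=-0.5708 (straight) → pose (-1.1437, -1.6480, -0.5708)
step 3: θ'=1.6792 (R=-1.1667) → pose (-2.9339, -2.7559, 1.6792)
step 4: θ'=0.6792 (R=3.5000) → pose (-4.2147, -5.8578, 0.6792)
step 5: θ'=0.3042 (R=3.0000) → pose (-5.2006, -6.3859, 0.3042)
step 6: θ'=0.3042 (straight) → pose (-6.9895, -6.9475, 0.3042)

(-6.9895, -6.9475, 0.3042)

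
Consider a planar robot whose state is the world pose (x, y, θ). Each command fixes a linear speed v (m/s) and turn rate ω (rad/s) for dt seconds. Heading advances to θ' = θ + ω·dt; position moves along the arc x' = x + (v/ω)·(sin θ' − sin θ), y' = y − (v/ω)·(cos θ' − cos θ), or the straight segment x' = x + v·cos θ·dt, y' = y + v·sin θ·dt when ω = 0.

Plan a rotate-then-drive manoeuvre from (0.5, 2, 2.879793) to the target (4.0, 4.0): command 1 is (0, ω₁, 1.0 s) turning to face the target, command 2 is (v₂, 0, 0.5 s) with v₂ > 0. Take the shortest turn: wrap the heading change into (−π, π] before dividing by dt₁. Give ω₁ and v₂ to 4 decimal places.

ω₁ = -2.3606, v₂ = 8.0623

heading to target = atan2(4−2, 4−0.5) = 0.5191
Δθ = wrap(0.5191 − 2.8798) = -2.3606; ω₁ = Δθ/dt₁ = -2.3606
distance = √((4−0.5)² + (4−2)²) = 4.0311; v₂ = distance/dt₂ = 8.0623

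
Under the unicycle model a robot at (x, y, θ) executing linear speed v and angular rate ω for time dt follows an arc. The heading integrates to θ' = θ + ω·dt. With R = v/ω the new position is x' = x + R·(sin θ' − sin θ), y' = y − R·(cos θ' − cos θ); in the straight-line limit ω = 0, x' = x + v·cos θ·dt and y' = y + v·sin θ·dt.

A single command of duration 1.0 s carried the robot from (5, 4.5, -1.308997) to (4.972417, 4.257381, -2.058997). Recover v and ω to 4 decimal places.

v = 0.2500, ω = -0.7500

Δθ = -2.058997 − -1.308997 = -0.750000
ω = Δθ/dt = -0.750000/1.0 = -0.7500
R = −Δy/(cos θ' − cos θ) = -0.3333
v = R·ω = -0.3333·-0.7500 = 0.2500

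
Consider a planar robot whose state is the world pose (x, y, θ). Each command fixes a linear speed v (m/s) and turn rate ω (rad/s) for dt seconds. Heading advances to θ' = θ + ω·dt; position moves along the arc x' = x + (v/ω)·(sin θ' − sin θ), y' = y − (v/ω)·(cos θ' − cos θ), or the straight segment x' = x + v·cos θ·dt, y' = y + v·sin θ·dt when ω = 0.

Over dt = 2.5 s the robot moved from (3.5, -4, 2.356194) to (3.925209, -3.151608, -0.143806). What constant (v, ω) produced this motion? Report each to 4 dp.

v = 0.5000, ω = -1.0000

Δθ = -0.143806 − 2.356194 = -2.500000
ω = Δθ/dt = -2.500000/2.5 = -1.0000
R = −Δy/(cos θ' − cos θ) = -0.5000
v = R·ω = -0.5000·-1.0000 = 0.5000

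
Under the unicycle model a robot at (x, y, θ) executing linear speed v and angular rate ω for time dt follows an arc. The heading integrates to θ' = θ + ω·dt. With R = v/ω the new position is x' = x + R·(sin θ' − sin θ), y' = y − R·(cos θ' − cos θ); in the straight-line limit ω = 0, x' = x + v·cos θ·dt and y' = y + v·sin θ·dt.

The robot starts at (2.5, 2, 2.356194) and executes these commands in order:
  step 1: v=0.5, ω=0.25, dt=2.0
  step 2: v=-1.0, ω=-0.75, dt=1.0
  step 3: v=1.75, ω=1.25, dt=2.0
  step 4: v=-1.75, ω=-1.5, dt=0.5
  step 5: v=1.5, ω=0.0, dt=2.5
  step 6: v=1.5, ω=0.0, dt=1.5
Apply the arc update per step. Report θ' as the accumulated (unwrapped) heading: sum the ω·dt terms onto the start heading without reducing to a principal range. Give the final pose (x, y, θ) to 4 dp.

step 1: θ'=2.8562 (R=2.0000) → pose (1.6489, 2.5049, 2.8562)
step 2: θ'=2.1062 (R=1.3333) → pose (2.4202, 1.9057, 2.1062)
step 3: θ'=4.6062 (R=1.4000) → pose (-0.1760, 1.3399, 4.6062)
step 4: θ'=3.8562 (R=1.1667) → pose (0.2196, 2.0975, 3.8562)
step 5: θ'=3.8562 (straight) → pose (-2.6130, -0.3600, 3.8562)
step 6: θ'=3.8562 (straight) → pose (-4.3125, -1.8344, 3.8562)

(-4.3125, -1.8344, 3.8562)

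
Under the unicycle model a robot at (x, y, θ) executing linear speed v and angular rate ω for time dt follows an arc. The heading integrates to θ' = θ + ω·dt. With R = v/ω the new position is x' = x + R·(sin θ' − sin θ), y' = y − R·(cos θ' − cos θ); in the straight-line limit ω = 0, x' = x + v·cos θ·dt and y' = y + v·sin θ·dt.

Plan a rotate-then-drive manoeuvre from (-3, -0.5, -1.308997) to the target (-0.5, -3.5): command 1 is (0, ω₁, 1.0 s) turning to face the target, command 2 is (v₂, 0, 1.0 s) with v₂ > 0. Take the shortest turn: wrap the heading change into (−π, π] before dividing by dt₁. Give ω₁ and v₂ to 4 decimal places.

heading to target = atan2(-3.5−-0.5, -0.5−-3) = -0.8761
Δθ = wrap(-0.8761 − -1.3090) = 0.4329; ω₁ = Δθ/dt₁ = 0.4329
distance = √((-0.5−-3)² + (-3.5−-0.5)²) = 3.9051; v₂ = distance/dt₂ = 3.9051

ω₁ = 0.4329, v₂ = 3.9051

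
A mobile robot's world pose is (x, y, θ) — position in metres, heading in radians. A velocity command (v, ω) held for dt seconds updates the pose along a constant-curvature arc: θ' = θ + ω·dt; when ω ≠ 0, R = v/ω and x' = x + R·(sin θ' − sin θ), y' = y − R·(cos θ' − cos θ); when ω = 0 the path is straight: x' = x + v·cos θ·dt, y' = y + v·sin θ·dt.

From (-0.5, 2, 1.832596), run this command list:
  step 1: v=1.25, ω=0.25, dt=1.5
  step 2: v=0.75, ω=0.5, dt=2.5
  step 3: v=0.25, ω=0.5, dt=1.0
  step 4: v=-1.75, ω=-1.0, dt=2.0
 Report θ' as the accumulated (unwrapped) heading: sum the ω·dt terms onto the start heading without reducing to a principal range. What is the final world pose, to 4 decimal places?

(-0.2952, 3.5413, 1.9576)

step 1: θ'=2.2076 (R=5.0000) → pose (-1.3096, 3.6790, 2.2076)
step 2: θ'=3.4576 (R=1.5000) → pose (-2.9818, 4.2128, 3.4576)
step 3: θ'=3.9576 (R=0.5000) → pose (-3.1906, 4.0801, 3.9576)
step 4: θ'=1.9576 (R=1.7500) → pose (-0.2952, 3.5413, 1.9576)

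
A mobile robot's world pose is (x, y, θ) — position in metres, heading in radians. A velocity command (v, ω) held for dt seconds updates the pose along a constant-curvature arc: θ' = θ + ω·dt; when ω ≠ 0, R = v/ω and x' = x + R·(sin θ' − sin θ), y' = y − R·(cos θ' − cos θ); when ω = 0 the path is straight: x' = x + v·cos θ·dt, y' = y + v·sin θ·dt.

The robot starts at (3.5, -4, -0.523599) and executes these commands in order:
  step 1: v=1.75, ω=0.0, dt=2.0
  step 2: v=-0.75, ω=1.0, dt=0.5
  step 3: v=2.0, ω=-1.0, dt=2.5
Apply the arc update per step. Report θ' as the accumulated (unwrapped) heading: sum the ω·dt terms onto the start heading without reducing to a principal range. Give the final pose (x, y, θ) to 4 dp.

step 1: θ'=-0.5236 (straight) → pose (6.5311, -5.7500, -0.5236)
step 2: θ'=-0.0236 (R=-0.7500) → pose (6.1738, -5.6497, -0.0236)
step 3: θ'=-2.5236 (R=-2.0000) → pose (7.2854, -9.2793, -2.5236)

(7.2854, -9.2793, -2.5236)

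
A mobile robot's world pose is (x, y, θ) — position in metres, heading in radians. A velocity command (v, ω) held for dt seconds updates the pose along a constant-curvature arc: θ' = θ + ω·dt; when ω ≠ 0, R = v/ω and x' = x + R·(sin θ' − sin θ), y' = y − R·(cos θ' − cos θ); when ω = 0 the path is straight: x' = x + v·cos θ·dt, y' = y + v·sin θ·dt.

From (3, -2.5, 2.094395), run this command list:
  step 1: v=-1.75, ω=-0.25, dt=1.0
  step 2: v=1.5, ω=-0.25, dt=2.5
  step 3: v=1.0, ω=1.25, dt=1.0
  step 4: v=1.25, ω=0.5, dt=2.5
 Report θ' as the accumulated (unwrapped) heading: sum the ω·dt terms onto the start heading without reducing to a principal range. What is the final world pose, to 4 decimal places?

step 1: θ'=1.8444 (R=7.0000) → pose (3.6775, -4.1086, 1.8444)
step 2: θ'=1.2194 (R=-6.0000) → pose (3.8209, -0.4221, 1.2194)
step 3: θ'=2.4694 (R=0.8000) → pose (3.5680, 0.4792, 2.4694)
step 4: θ'=3.7194 (R=2.5000) → pose (0.6458, 0.6172, 3.7194)

(0.6458, 0.6172, 3.7194)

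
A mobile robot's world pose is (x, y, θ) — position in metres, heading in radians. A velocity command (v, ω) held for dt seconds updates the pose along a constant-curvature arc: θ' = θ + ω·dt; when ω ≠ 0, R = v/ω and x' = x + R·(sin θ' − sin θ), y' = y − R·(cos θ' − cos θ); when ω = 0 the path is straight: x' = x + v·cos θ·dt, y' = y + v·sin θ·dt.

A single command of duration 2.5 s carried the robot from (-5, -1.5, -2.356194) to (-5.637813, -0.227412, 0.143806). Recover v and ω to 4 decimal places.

v = -0.7500, ω = 1.0000

Δθ = 0.143806 − -2.356194 = 2.500000
ω = Δθ/dt = 2.500000/2.5 = 1.0000
R = −Δy/(cos θ' − cos θ) = -0.7500
v = R·ω = -0.7500·1.0000 = -0.7500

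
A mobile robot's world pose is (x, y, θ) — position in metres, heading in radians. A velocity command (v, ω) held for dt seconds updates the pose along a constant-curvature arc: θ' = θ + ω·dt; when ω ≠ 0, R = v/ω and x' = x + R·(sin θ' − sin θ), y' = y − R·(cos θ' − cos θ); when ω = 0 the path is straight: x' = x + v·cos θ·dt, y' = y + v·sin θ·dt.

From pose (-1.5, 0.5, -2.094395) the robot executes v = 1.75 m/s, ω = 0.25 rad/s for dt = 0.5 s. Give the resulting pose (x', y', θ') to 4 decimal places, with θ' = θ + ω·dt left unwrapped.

θ' = -2.0944 + 0.25·0.5 = -1.9694
R = v/ω = 1.75/0.25 = 7.0000
x' = -1.5 + 7.0000·(sin -1.9694 − sin -2.0944) = -1.8891
y' = 0.5 − 7.0000·(cos -1.9694 − cos -2.0944) = -0.2831

(-1.8891, -0.2831, -1.9694)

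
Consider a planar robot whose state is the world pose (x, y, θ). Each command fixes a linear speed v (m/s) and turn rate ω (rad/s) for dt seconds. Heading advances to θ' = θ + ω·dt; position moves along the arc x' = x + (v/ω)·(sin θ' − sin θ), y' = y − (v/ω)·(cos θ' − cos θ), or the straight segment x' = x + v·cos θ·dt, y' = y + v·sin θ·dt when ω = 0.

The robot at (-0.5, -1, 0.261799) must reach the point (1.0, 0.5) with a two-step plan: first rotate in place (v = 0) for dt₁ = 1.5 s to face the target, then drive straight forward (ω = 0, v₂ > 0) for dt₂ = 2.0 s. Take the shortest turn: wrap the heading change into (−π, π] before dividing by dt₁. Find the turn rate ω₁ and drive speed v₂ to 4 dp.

ω₁ = 0.3491, v₂ = 1.0607

heading to target = atan2(0.5−-1, 1−-0.5) = 0.7854
Δθ = wrap(0.7854 − 0.2618) = 0.5236; ω₁ = Δθ/dt₁ = 0.3491
distance = √((1−-0.5)² + (0.5−-1)²) = 2.1213; v₂ = distance/dt₂ = 1.0607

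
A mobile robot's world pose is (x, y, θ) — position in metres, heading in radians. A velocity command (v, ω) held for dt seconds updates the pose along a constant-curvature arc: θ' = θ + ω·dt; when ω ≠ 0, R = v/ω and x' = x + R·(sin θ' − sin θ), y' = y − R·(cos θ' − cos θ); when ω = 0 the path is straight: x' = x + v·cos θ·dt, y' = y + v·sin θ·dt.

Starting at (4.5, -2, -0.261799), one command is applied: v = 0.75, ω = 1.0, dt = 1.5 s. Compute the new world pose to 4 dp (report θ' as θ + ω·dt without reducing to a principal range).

θ' = -0.2618 + 1.0·1.5 = 1.2382
R = v/ω = 0.75/1.0 = 0.7500
x' = 4.5 + 0.7500·(sin 1.2382 − sin -0.2618) = 5.4030
y' = -2 − 0.7500·(cos 1.2382 − cos -0.2618) = -1.5204

(5.4030, -1.5204, 1.2382)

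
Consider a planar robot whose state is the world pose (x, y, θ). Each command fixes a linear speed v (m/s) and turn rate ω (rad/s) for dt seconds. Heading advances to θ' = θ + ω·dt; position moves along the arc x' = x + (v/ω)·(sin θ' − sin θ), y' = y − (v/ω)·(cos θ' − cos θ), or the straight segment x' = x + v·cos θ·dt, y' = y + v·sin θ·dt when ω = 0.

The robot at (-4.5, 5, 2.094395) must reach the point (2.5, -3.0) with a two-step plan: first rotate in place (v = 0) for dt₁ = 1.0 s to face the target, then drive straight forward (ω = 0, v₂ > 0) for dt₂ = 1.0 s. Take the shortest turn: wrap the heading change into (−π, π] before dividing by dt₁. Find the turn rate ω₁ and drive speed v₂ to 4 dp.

ω₁ = -2.9464, v₂ = 10.6301

heading to target = atan2(-3−5, 2.5−-4.5) = -0.8520
Δθ = wrap(-0.8520 − 2.0944) = -2.9464; ω₁ = Δθ/dt₁ = -2.9464
distance = √((2.5−-4.5)² + (-3−5)²) = 10.6301; v₂ = distance/dt₂ = 10.6301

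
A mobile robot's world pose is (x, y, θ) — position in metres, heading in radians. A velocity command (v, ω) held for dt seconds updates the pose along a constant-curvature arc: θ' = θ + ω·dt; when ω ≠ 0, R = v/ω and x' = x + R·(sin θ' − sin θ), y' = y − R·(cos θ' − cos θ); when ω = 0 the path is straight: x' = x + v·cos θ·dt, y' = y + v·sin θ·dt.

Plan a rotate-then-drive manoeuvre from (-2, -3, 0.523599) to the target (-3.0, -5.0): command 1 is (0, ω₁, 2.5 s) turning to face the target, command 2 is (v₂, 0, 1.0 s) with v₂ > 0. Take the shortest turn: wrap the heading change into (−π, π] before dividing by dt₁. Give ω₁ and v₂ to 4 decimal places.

ω₁ = -1.0232, v₂ = 2.2361

heading to target = atan2(-5−-3, -3−-2) = -2.0344
Δθ = wrap(-2.0344 − 0.5236) = -2.5580; ω₁ = Δθ/dt₁ = -1.0232
distance = √((-3−-2)² + (-5−-3)²) = 2.2361; v₂ = distance/dt₂ = 2.2361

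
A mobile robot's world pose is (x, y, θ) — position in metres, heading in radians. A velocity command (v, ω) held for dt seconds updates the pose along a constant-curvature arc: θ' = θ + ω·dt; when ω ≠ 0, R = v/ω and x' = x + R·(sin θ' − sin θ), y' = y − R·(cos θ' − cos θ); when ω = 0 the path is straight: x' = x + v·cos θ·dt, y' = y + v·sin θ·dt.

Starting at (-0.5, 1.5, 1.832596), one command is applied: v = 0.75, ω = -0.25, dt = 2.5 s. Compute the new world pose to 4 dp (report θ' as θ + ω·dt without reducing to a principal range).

(-0.4065, 3.3423, 1.2076)

θ' = 1.8326 + -0.25·2.5 = 1.2076
R = v/ω = 0.75/-0.25 = -3.0000
x' = -0.5 + -3.0000·(sin 1.2076 − sin 1.8326) = -0.4065
y' = 1.5 − -3.0000·(cos 1.2076 − cos 1.8326) = 3.3423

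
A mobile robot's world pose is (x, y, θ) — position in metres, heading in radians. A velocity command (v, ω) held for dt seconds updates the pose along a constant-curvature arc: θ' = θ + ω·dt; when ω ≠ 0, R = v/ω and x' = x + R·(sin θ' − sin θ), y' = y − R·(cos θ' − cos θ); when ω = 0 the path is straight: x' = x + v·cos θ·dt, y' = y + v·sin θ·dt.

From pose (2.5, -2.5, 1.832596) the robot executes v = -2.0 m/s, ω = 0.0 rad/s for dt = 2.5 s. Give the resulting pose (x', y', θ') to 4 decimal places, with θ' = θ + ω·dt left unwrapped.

(3.7941, -7.3296, 1.8326)

θ' = 1.8326 + 0.0·2.5 = 1.8326
ω = 0 → straight: x' = 2.5 + -2.0·cos(1.8326)·2.5 = 3.7941
y' = -2.5 + -2.0·sin(1.8326)·2.5 = -7.3296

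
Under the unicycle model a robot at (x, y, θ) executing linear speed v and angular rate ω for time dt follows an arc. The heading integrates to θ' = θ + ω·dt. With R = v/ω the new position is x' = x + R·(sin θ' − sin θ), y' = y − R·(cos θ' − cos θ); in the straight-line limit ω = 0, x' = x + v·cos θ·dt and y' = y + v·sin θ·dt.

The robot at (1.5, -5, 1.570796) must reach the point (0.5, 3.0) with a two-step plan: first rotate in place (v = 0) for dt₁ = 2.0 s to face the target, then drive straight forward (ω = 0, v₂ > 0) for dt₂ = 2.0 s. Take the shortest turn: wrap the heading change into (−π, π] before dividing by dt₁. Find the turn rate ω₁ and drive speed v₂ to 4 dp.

heading to target = atan2(3−-5, 0.5−1.5) = 1.6952
Δθ = wrap(1.6952 − 1.5708) = 0.1244; ω₁ = Δθ/dt₁ = 0.0622
distance = √((0.5−1.5)² + (3−-5)²) = 8.0623; v₂ = distance/dt₂ = 4.0311

ω₁ = 0.0622, v₂ = 4.0311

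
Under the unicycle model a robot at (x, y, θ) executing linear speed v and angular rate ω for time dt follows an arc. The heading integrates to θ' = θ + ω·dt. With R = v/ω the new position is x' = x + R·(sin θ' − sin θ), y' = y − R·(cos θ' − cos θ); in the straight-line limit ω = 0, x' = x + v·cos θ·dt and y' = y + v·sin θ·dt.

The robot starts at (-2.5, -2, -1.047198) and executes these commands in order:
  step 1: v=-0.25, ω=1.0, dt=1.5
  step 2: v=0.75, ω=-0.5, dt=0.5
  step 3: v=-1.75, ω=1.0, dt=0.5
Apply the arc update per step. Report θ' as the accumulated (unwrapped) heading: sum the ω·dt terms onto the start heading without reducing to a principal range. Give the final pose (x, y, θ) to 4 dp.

(-3.2504, -2.1586, 0.7028)

step 1: θ'=0.4528 (R=-0.2500) → pose (-2.8259, -1.9002, 0.4528)
step 2: θ'=0.2028 (R=-1.5000) → pose (-2.4718, -1.7798, 0.2028)
step 3: θ'=0.7028 (R=-1.7500) → pose (-3.2504, -2.1586, 0.7028)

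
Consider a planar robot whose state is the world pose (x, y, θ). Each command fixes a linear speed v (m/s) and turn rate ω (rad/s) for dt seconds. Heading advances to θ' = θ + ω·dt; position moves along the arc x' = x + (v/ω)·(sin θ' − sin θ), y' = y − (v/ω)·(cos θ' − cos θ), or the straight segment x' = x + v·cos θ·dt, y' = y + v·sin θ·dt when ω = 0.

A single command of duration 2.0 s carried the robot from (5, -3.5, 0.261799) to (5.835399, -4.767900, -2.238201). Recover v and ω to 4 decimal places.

Δθ = -2.238201 − 0.261799 = -2.500000
ω = Δθ/dt = -2.500000/2.0 = -1.2500
R = −Δy/(cos θ' − cos θ) = -0.8000
v = R·ω = -0.8000·-1.2500 = 1.0000

v = 1.0000, ω = -1.2500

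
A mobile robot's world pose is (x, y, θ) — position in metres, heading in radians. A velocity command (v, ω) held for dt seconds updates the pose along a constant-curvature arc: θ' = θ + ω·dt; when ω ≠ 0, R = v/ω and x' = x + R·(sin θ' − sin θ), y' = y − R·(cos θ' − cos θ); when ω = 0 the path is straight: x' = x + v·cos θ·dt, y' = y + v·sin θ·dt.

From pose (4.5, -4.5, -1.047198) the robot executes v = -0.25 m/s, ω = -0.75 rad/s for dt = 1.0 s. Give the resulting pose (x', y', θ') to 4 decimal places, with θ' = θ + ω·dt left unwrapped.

θ' = -1.0472 + -0.75·1.0 = -1.7972
R = v/ω = -0.25/-0.75 = 0.3333
x' = 4.5 + 0.3333·(sin -1.7972 − sin -1.0472) = 4.4638
y' = -4.5 − 0.3333·(cos -1.7972 − cos -1.0472) = -4.2585

(4.4638, -4.2585, -1.7972)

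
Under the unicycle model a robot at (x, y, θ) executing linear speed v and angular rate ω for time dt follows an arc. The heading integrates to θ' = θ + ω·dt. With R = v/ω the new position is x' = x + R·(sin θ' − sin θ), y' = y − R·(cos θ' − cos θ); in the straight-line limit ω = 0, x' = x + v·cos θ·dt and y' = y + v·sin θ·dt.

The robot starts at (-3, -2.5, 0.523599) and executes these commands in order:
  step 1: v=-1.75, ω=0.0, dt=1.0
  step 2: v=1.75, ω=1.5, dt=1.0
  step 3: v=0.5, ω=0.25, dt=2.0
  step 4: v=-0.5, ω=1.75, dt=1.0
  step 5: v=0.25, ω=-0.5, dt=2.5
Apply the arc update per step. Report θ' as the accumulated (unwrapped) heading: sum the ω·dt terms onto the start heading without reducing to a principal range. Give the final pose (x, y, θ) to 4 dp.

step 1: θ'=0.5236 (straight) → pose (-4.5155, -3.3750, 0.5236)
step 2: θ'=2.0236 (R=1.1667) → pose (-4.0498, -1.8542, 2.0236)
step 3: θ'=2.5236 (R=2.0000) → pose (-4.6894, -1.0991, 2.5236)
step 4: θ'=4.2736 (R=-0.2857) → pose (-4.2652, -0.9876, 4.2736)
step 5: θ'=3.0236 (R=-0.5000) → pose (-4.7767, -1.2717, 3.0236)

(-4.7767, -1.2717, 3.0236)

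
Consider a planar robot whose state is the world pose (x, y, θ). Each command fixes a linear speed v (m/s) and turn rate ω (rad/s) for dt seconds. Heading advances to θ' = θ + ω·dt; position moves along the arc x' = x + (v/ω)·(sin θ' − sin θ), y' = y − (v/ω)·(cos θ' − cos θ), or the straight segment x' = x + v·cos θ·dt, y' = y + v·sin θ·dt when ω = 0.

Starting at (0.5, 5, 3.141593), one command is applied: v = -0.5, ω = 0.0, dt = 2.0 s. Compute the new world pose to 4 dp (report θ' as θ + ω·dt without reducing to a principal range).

θ' = 3.1416 + 0.0·2.0 = 3.1416
ω = 0 → straight: x' = 0.5 + -0.5·cos(3.1416)·2.0 = 1.5000
y' = 5 + -0.5·sin(3.1416)·2.0 = 5.0000

(1.5000, 5.0000, 3.1416)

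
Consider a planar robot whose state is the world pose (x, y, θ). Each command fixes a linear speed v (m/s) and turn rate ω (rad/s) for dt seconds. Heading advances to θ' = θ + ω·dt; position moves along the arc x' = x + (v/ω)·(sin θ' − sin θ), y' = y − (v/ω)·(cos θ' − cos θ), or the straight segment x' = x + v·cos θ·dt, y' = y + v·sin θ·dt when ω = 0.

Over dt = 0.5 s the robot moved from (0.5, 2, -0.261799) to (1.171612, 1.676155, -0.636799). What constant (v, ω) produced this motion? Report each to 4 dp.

Δθ = -0.636799 − -0.261799 = -0.375000
ω = Δθ/dt = -0.375000/0.5 = -0.7500
R = Δx/(sin θ' − sin θ) = -2.0000
v = R·ω = -2.0000·-0.7500 = 1.5000

v = 1.5000, ω = -0.7500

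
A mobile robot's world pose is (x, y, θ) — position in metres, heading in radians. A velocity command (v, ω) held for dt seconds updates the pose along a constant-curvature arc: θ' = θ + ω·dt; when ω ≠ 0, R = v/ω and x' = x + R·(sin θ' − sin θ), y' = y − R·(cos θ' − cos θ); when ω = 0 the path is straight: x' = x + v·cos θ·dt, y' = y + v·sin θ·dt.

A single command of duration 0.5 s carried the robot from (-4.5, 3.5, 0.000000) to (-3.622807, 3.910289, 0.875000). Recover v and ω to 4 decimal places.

v = 2.0000, ω = 1.7500

Δθ = 0.875000 − 0.000000 = 0.875000
ω = Δθ/dt = 0.875000/0.5 = 1.7500
R = Δx/(sin θ' − sin θ) = 1.1429
v = R·ω = 1.1429·1.7500 = 2.0000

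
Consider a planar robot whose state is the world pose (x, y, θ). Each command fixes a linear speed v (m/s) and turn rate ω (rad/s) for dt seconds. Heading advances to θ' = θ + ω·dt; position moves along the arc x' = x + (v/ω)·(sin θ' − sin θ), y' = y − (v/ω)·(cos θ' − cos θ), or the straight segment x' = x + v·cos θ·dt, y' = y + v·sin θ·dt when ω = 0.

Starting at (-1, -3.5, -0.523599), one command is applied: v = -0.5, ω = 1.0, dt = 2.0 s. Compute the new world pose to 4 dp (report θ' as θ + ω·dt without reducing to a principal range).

θ' = -0.5236 + 1.0·2.0 = 1.4764
R = v/ω = -0.5/1.0 = -0.5000
x' = -1 + -0.5000·(sin 1.4764 − sin -0.5236) = -1.7478
y' = -3.5 − -0.5000·(cos 1.4764 − cos -0.5236) = -3.8859

(-1.7478, -3.8859, 1.4764)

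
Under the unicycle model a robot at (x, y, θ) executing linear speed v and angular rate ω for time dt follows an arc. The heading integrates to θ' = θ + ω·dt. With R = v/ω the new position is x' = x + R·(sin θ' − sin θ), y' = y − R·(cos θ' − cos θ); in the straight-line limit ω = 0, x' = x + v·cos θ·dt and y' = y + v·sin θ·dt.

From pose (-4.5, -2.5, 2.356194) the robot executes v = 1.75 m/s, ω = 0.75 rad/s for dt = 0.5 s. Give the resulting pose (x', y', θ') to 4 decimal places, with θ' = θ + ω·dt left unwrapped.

θ' = 2.3562 + 0.75·0.5 = 2.7312
R = v/ω = 1.75/0.75 = 2.3333
x' = -4.5 + 2.3333·(sin 2.7312 − sin 2.3562) = -5.2190
y' = -2.5 − 2.3333·(cos 2.7312 − cos 2.3562) = -2.0103

(-5.2190, -2.0103, 2.7312)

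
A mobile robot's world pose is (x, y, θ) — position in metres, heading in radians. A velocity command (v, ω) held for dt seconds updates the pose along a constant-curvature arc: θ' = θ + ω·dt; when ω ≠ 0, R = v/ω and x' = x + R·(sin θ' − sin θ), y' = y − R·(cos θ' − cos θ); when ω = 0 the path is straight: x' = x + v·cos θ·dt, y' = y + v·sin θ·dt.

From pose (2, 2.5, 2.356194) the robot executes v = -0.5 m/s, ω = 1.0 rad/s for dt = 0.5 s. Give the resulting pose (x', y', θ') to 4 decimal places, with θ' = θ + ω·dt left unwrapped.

θ' = 2.3562 + 1.0·0.5 = 2.8562
R = v/ω = -0.5/1.0 = -0.5000
x' = 2 + -0.5000·(sin 2.8562 − sin 2.3562) = 2.2128
y' = 2.5 − -0.5000·(cos 2.8562 − cos 2.3562) = 2.3738

(2.2128, 2.3738, 2.8562)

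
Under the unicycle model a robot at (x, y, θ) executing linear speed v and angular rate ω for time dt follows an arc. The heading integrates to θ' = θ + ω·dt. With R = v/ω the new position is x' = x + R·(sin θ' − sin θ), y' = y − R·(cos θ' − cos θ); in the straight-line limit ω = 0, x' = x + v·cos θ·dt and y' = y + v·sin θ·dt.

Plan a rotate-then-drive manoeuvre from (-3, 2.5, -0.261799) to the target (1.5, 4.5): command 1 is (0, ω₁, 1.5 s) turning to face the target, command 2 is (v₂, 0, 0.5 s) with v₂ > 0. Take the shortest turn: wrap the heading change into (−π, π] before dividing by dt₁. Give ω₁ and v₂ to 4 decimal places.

heading to target = atan2(4.5−2.5, 1.5−-3) = 0.4182
Δθ = wrap(0.4182 − -0.2618) = 0.6800; ω₁ = Δθ/dt₁ = 0.4533
distance = √((1.5−-3)² + (4.5−2.5)²) = 4.9244; v₂ = distance/dt₂ = 9.8489

ω₁ = 0.4533, v₂ = 9.8489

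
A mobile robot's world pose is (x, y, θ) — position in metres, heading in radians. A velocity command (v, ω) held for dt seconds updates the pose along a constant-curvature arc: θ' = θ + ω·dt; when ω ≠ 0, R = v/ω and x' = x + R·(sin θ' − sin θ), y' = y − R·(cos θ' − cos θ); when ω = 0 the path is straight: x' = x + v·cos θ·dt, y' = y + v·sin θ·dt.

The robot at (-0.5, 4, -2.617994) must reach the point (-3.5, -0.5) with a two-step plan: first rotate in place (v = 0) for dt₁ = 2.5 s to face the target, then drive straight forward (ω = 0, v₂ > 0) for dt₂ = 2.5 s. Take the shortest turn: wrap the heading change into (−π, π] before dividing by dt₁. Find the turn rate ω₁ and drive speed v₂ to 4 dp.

ω₁ = 0.1837, v₂ = 2.1633

heading to target = atan2(-0.5−4, -3.5−-0.5) = -2.1588
Δθ = wrap(-2.1588 − -2.6180) = 0.4592; ω₁ = Δθ/dt₁ = 0.1837
distance = √((-3.5−-0.5)² + (-0.5−4)²) = 5.4083; v₂ = distance/dt₂ = 2.1633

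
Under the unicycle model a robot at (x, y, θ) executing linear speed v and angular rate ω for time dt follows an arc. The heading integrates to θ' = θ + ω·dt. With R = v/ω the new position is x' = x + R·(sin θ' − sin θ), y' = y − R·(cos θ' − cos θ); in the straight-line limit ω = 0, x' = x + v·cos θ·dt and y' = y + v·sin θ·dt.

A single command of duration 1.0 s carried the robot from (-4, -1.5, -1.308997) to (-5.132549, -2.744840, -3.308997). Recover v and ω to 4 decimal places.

v = 2.0000, ω = -2.0000

Δθ = -3.308997 − -1.308997 = -2.000000
ω = Δθ/dt = -2.000000/1.0 = -2.0000
R = −Δy/(cos θ' − cos θ) = -1.0000
v = R·ω = -1.0000·-2.0000 = 2.0000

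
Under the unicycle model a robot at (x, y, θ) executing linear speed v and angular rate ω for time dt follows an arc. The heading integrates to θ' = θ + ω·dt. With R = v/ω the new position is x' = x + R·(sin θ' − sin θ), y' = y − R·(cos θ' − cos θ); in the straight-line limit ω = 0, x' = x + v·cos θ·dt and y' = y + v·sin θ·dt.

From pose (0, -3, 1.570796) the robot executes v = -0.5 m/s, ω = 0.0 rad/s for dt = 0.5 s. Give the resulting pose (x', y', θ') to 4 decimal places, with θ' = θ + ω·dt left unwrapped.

θ' = 1.5708 + 0.0·0.5 = 1.5708
ω = 0 → straight: x' = 0 + -0.5·cos(1.5708)·0.5 = 0.0000
y' = -3 + -0.5·sin(1.5708)·0.5 = -3.2500

(0.0000, -3.2500, 1.5708)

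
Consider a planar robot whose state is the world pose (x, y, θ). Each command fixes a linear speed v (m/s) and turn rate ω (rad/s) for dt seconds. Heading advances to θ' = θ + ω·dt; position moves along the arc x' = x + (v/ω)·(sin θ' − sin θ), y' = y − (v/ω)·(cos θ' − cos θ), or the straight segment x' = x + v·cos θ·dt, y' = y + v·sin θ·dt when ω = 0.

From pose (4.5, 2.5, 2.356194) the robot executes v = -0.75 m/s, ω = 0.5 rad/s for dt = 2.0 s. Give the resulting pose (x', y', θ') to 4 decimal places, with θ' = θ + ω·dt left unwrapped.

θ' = 2.3562 + 0.5·2.0 = 3.3562
R = v/ω = -0.75/0.5 = -1.5000
x' = 4.5 + -1.5000·(sin 3.3562 − sin 2.3562) = 5.8801
y' = 2.5 − -1.5000·(cos 3.3562 − cos 2.3562) = 2.0951

(5.8801, 2.0951, 3.3562)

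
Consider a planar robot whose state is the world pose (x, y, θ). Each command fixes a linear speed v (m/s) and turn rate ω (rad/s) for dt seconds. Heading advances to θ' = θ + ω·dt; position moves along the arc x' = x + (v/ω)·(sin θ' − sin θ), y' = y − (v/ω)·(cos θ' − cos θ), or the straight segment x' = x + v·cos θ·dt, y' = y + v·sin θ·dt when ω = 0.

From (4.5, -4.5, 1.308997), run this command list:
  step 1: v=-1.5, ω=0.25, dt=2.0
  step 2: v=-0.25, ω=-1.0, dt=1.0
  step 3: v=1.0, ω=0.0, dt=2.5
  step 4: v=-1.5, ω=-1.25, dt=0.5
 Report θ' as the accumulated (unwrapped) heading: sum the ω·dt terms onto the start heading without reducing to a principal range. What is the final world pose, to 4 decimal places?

(5.4797, -6.2427, 0.1840)

step 1: θ'=1.8090 (R=-6.0000) → pose (4.4650, -7.4686, 1.8090)
step 2: θ'=0.8090 (R=0.2500) → pose (4.4029, -7.7002, 0.8090)
step 3: θ'=0.8090 (straight) → pose (6.1285, -5.8912, 0.8090)
step 4: θ'=0.1840 (R=1.2000) → pose (5.4797, -6.2427, 0.1840)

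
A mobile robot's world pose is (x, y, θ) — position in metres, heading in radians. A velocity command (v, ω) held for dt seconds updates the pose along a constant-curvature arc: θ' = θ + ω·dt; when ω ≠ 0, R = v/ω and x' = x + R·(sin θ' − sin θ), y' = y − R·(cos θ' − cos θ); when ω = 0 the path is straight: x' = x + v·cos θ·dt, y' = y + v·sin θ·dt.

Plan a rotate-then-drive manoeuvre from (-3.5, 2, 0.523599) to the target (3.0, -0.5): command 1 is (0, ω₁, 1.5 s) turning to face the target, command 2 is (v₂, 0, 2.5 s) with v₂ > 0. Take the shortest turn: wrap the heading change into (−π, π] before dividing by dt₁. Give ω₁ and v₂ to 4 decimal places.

ω₁ = -0.5938, v₂ = 2.7857

heading to target = atan2(-0.5−2, 3−-3.5) = -0.3672
Δθ = wrap(-0.3672 − 0.5236) = -0.8908; ω₁ = Δθ/dt₁ = -0.5938
distance = √((3−-3.5)² + (-0.5−2)²) = 6.9642; v₂ = distance/dt₂ = 2.7857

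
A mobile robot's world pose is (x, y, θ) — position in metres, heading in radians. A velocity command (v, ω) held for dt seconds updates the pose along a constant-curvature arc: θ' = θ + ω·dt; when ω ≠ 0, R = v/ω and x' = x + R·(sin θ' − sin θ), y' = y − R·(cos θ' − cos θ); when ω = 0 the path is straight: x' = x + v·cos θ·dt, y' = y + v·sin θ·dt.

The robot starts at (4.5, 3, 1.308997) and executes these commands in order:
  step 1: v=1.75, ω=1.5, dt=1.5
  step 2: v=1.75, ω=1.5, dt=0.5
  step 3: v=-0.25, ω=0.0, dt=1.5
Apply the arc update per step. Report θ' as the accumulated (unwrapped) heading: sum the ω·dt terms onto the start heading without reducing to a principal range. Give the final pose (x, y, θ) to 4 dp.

step 1: θ'=3.5590 (R=1.1667) → pose (2.9001, 4.3685, 3.5590)
step 2: θ'=4.3090 (R=1.1667) → pose (2.3001, 3.7599, 4.3090)
step 3: θ'=4.3090 (straight) → pose (2.4473, 4.1048, 4.3090)

(2.4473, 4.1048, 4.3090)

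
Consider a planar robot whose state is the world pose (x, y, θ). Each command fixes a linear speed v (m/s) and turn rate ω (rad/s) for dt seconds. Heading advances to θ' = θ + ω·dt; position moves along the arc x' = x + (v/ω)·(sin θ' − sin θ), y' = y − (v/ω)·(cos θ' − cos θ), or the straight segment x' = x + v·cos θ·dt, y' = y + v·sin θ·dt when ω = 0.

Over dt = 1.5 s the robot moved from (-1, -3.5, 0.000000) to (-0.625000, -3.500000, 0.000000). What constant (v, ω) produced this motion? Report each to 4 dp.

v = 0.2500, ω = 0.0000

Δθ = 0.000000 − 0.000000 = 0.000000
ω = Δθ/dt = 0.000000/1.5 = 0.0000
ω = 0 → v = (Δx·cos θ + Δy·sin θ)/dt = 0.2500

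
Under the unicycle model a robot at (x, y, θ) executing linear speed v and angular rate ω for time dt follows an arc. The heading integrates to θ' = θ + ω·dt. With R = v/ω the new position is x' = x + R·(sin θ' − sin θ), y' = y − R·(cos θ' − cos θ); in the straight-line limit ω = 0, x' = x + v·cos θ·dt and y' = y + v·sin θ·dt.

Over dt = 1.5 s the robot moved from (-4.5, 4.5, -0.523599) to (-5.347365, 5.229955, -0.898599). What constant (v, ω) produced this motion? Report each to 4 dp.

Δθ = -0.898599 − -0.523599 = -0.375000
ω = Δθ/dt = -0.375000/1.5 = -0.2500
R = Δx/(sin θ' − sin θ) = 3.0000
v = R·ω = 3.0000·-0.2500 = -0.7500

v = -0.7500, ω = -0.2500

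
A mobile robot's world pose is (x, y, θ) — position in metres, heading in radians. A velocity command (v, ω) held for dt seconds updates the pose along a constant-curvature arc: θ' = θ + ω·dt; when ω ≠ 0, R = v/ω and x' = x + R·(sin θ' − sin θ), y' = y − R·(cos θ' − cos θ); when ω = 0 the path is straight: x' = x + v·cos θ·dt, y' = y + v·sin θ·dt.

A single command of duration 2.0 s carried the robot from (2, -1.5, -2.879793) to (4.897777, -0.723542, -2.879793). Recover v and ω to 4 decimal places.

v = -1.5000, ω = 0.0000

Δθ = -2.879793 − -2.879793 = 0.000000
ω = Δθ/dt = 0.000000/2.0 = 0.0000
ω = 0 → v = (Δx·cos θ + Δy·sin θ)/dt = -1.5000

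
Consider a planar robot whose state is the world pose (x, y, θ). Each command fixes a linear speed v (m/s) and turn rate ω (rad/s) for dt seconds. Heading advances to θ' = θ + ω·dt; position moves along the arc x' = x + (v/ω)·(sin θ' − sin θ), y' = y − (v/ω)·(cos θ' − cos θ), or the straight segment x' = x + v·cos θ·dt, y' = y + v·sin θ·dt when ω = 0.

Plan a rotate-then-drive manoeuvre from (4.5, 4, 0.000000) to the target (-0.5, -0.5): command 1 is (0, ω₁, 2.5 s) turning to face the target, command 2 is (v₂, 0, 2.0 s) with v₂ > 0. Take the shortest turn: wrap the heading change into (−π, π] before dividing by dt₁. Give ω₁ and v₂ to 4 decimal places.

ω₁ = -0.9635, v₂ = 3.3634

heading to target = atan2(-0.5−4, -0.5−4.5) = -2.4088
Δθ = wrap(-2.4088 − 0.0000) = -2.4088; ω₁ = Δθ/dt₁ = -0.9635
distance = √((-0.5−4.5)² + (-0.5−4)²) = 6.7268; v₂ = distance/dt₂ = 3.3634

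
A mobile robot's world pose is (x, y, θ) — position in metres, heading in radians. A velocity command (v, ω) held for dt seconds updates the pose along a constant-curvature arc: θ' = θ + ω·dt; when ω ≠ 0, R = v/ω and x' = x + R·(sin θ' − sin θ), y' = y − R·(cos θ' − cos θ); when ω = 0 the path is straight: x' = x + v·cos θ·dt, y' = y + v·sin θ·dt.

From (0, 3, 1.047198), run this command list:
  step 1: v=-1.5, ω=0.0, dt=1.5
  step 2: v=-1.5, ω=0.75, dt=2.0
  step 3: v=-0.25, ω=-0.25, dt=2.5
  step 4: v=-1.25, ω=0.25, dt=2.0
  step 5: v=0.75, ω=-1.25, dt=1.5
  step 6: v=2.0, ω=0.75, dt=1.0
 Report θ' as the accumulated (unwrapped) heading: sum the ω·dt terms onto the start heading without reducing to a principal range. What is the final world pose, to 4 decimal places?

(2.5289, -1.6093, 1.2972)

step 1: θ'=1.0472 (straight) → pose (-1.1250, 1.0514, 1.0472)
step 2: θ'=2.5472 (R=-2.0000) → pose (-0.5130, -1.6055, 2.5472)
step 3: θ'=1.9222 (R=1.0000) → pose (-0.1341, -2.0898, 1.9222)
step 4: θ'=2.4222 (R=-5.0000) → pose (1.2657, -4.1298, 2.4222)
step 5: θ'=0.5472 (R=-0.6000) → pose (1.3489, -3.1660, 0.5472)
step 6: θ'=1.2972 (R=2.6667) → pose (2.5289, -1.6093, 1.2972)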